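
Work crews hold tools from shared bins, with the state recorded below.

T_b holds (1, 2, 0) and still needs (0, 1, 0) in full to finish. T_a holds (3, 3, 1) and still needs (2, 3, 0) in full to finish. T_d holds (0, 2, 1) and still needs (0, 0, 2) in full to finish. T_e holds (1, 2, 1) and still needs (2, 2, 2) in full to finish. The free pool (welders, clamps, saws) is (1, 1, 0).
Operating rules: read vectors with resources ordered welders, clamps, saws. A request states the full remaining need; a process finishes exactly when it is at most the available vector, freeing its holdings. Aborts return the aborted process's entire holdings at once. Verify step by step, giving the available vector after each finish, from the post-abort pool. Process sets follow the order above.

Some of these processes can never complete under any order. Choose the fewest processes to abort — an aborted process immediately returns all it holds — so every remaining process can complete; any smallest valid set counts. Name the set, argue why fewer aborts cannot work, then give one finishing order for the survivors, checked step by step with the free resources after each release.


Abort T_e.
Key observation: T_d was stuck for good until T_e gave back (1, 2, 1); in the order shown it finishes at step 3.
Why nothing smaller works: aborting no one leaves the state deadlocked as given.
One survivor order: T_b, T_a, T_d. Step-by-step check (post-abort pool first):
  pool = (2, 3, 1)
  T_b: need (0, 1, 0) fits (2, 3, 1); releases (1, 2, 0), pool now (3, 5, 1)
  T_a: need (2, 3, 0) fits (3, 5, 1); releases (3, 3, 1), pool now (6, 8, 2)
  T_d: need (0, 0, 2) fits (6, 8, 2); releases (0, 2, 1), pool now (6, 10, 3)


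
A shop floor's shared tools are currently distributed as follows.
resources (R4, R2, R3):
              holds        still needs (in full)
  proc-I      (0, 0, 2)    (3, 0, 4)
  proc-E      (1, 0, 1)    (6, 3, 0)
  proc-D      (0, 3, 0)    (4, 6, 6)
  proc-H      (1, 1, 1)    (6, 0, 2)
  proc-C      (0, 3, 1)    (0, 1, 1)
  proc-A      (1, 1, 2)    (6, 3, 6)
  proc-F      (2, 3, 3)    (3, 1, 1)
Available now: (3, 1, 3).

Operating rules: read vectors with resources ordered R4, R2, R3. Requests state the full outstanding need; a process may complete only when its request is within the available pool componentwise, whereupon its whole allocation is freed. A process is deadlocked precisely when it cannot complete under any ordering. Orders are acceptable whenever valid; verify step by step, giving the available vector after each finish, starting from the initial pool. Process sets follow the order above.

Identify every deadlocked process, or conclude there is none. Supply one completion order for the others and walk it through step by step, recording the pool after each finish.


The deadlocked set is proc-E, proc-H and proc-A.
Key observation: the pool after proc-F, proc-C, proc-D, proc-I is (5, 10, 9); every surviving request exceeds it in R4, so progress ends there.
The rest can finish in the order proc-F, proc-C, proc-D, proc-I. Walking it through:
  pool = (3, 1, 3)
  proc-F: need (3, 1, 1) fits (3, 1, 3); releases (2, 3, 3), pool now (5, 4, 6)
  proc-C: need (0, 1, 1) fits (5, 4, 6); releases (0, 3, 1), pool now (5, 7, 7)
  proc-D: need (4, 6, 6) fits (5, 7, 7); releases (0, 3, 0), pool now (5, 10, 7)
  proc-I: need (3, 0, 4) fits (5, 10, 7); releases (0, 0, 2), pool now (5, 10, 9)
The blocked processes can never fit:
  blocked: proc-E wants (6, 3, 0), pool (5, 10, 9) — not enough R4
  blocked: proc-H wants (6, 0, 2), pool (5, 10, 9) — not enough R4
  blocked: proc-A wants (6, 3, 6), pool (5, 10, 9) — not enough R4


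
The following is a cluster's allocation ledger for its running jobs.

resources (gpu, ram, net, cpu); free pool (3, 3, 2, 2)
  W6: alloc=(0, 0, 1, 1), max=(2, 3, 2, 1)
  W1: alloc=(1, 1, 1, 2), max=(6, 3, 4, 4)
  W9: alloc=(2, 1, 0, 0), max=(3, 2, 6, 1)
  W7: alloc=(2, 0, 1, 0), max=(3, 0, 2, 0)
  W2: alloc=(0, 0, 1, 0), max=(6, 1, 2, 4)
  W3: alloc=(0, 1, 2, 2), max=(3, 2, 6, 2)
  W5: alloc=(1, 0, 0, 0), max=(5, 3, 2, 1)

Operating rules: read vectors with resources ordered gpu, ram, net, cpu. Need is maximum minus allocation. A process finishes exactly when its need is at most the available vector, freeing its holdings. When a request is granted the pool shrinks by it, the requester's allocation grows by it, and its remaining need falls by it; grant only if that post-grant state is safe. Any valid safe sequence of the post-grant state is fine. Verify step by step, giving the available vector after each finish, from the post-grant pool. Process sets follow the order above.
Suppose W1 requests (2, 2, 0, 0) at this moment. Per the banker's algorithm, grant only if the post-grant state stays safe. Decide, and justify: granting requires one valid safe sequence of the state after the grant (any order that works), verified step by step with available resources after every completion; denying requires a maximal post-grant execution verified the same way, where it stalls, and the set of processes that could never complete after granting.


GRANT: granting preserves safety; a valid post-grant sequence is W7, W1, W6, W5, W2, W3, W9.
Key observation: the transfer keeps a workable pool ((1, 1, 2, 2)); W7 starts the safe sequence.
Check on the post-grant state, step by step:
  pool = (1, 1, 2, 2)
  W7 needs (1, 0, 1, 0) <= (1, 1, 2, 2) -> finishes; pool += (2, 0, 1, 0) = (3, 1, 3, 2)
  W1 needs (3, 0, 3, 2) <= (3, 1, 3, 2) -> finishes; pool += (3, 3, 1, 2) = (6, 4, 4, 4)
  W6 needs (2, 3, 1, 0) <= (6, 4, 4, 4) -> finishes; pool += (0, 0, 1, 1) = (6, 4, 5, 5)
  W5 needs (4, 3, 2, 1) <= (6, 4, 5, 5) -> finishes; pool += (1, 0, 0, 0) = (7, 4, 5, 5)
  W2 needs (6, 1, 1, 4) <= (7, 4, 5, 5) -> finishes; pool += (0, 0, 1, 0) = (7, 4, 6, 5)
  W3 needs (3, 1, 4, 0) <= (7, 4, 6, 5) -> finishes; pool += (0, 1, 2, 2) = (7, 5, 8, 7)
  W9 needs (1, 1, 6, 1) <= (7, 5, 8, 7) -> finishes; pool += (2, 1, 0, 0) = (9, 6, 8, 7)


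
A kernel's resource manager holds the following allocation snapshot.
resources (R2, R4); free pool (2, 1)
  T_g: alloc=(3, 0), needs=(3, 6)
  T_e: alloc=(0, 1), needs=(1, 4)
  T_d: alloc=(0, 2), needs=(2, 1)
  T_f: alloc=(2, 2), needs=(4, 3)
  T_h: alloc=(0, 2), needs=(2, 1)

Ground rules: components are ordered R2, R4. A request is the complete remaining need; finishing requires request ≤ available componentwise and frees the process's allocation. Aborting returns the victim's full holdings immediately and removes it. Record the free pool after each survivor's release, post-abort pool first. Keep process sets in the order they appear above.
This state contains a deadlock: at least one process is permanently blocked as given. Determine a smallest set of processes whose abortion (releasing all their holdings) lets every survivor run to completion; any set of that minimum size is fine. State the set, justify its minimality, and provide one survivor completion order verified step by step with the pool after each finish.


The answer: abort T_g.
Key observation: T_f had no path to completion before; after the abort of T_g ((3, 0) returned), step 4 is where it fits.
Minimality: the empty abort set fails — the state is deadlocked as it stands.
Survivors finish in the order: T_d, T_h, T_e, T_f. Verifying each step (pool after the aborts first):
  pool = (5, 1)
  run T_d (needs (2, 1), free (5, 1)); after release of (0, 2) the pool is (5, 3)
  run T_h (needs (2, 1), free (5, 3)); after release of (0, 2) the pool is (5, 5)
  run T_e (needs (1, 4), free (5, 5)); after release of (0, 1) the pool is (5, 6)
  run T_f (needs (4, 3), free (5, 6)); after release of (2, 2) the pool is (7, 8)


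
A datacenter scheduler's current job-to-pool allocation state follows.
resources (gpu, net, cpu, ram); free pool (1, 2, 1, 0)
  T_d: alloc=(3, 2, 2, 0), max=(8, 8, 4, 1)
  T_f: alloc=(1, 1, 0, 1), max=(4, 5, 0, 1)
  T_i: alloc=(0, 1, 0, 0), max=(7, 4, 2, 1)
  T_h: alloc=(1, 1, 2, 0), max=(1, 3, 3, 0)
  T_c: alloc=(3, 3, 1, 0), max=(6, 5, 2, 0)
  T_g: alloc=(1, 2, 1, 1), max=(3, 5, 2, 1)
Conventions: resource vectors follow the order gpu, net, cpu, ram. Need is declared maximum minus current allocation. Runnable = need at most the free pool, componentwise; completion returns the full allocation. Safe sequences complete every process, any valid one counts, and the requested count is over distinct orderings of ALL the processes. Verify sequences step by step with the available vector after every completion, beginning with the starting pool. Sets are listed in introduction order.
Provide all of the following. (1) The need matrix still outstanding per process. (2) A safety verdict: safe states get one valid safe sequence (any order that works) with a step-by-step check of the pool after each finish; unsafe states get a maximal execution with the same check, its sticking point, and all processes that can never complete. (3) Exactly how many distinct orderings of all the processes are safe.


(1) Outstanding need per process (order gpu, net, cpu, ram):
  T_d: (5, 6, 2, 1)
  T_f: (3, 4, 0, 0)
  T_i: (7, 3, 2, 1)
  T_h: (0, 2, 1, 0)
  T_c: (3, 2, 1, 0)
  T_g: (2, 3, 1, 0)
(2) SAFE, for example via the order T_h, T_g, T_c, T_d, T_i, T_f.
Key observation: T_h is the earliest step where a requested resource binds exactly: need (0, 2, 1, 0), pool (1, 2, 1, 0) at its turn.
Walking it through:
  pool = (1, 2, 1, 0)
  T_h: need (0, 2, 1, 0) fits (1, 2, 1, 0); releases (1, 1, 2, 0), pool now (2, 3, 3, 0)
  T_g: need (2, 3, 1, 0) fits (2, 3, 3, 0); releases (1, 2, 1, 1), pool now (3, 5, 4, 1)
  T_c: need (3, 2, 1, 0) fits (3, 5, 4, 1); releases (3, 3, 1, 0), pool now (6, 8, 5, 1)
  T_d: need (5, 6, 2, 1) fits (6, 8, 5, 1); releases (3, 2, 2, 0), pool now (9, 10, 7, 1)
  T_i: need (7, 3, 2, 1) fits (9, 10, 7, 1); releases (0, 1, 0, 0), pool now (9, 11, 7, 1)
  T_f: need (3, 4, 0, 0) fits (9, 11, 7, 1); releases (1, 1, 0, 1), pool now (10, 12, 7, 2)
(3) Precisely 6 of the possible complete orderings are safe sequences.


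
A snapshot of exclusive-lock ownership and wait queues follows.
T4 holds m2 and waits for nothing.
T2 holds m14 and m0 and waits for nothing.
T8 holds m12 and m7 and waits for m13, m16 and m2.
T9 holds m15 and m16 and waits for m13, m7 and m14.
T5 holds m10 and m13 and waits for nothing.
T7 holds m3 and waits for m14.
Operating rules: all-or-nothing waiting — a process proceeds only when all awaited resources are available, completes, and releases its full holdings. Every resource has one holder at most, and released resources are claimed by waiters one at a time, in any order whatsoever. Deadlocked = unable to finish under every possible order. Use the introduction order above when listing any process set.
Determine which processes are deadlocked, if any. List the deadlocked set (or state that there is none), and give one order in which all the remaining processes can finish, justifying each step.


Deadlocked set: T8 and T9.
Key observation: the cycle T8 -> T9 -> T8 can never break — each member waits on the next; no other process is dragged down with it.
One completion order for the rest: T2, T4, T5, T7.
Step-by-step check:
  T2: no waits; runs immediately, freeing m14 and m0
  T4: no waits; runs immediately, freeing m2
  T5: no waits; runs immediately, freeing m10 and m13
  T7 waits on m14 — all released -> runs and releases m3


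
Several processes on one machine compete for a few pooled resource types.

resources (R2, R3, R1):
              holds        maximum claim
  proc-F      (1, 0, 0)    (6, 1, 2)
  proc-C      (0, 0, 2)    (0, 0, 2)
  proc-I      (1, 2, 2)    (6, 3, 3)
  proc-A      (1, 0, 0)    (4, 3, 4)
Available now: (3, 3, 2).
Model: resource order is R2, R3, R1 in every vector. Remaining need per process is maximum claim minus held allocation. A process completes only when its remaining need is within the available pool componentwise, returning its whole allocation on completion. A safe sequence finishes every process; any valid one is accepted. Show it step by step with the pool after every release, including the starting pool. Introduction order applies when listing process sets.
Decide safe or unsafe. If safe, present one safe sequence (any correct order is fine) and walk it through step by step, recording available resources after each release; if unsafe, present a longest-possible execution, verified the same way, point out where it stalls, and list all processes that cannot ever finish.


UNSAFE — no complete ordering exists.
Key observation: R2 is the bottleneck — with proc-C, proc-A done the pool holds (4, 3, 4), short of every remaining need.
The run proc-C, proc-A cannot be extended any further. Verifying each step:
  pool = (3, 3, 2)
  proc-C needs (0, 0, 0) <= (3, 3, 2) -> finishes; pool += (0, 0, 2) = (3, 3, 4)
  proc-A needs (3, 3, 4) <= (3, 3, 4) -> finishes; pool += (1, 0, 0) = (4, 3, 4)
  blocked: proc-F wants (5, 1, 2), pool (4, 3, 4) — not enough R2
  blocked: proc-I wants (5, 1, 1), pool (4, 3, 4) — not enough R2
Permanently blocked: proc-F and proc-I.


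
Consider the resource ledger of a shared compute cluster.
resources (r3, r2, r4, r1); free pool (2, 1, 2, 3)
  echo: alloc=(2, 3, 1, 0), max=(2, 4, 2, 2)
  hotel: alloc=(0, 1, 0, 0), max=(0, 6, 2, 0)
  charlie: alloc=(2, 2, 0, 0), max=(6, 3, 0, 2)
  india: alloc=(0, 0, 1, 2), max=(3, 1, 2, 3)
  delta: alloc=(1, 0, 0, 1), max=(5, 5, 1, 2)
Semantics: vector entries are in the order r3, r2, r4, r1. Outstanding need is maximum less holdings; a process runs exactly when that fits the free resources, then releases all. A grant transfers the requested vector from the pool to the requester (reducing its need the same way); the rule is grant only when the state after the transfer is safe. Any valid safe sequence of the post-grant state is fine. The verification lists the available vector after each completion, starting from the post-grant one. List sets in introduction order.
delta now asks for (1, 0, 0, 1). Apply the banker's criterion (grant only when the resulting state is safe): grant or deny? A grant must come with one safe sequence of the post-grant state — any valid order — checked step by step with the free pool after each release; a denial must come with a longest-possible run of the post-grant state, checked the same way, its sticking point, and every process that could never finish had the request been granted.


DENY. Granting would leave the state unsafe.
Key observation: after echo, india the pool peaks at (3, 4, 4, 4), and each blocked process is short somewhere: hotel on r2; charlie on r3; delta on r2.
After a pretend grant, a maximal execution: echo, india — then nothing else fits. Verifying each step:
  pool = (1, 1, 2, 2)
  echo: need (0, 1, 1, 2) fits (1, 1, 2, 2); releases (2, 3, 1, 0), pool now (3, 4, 3, 2)
  india: need (3, 1, 1, 1) fits (3, 4, 3, 2); releases (0, 0, 1, 2), pool now (3, 4, 4, 4)
  blocked: hotel wants (0, 5, 2, 0), pool (3, 4, 4, 4) — not enough r2
  blocked: charlie wants (4, 1, 0, 2), pool (3, 4, 4, 4) — not enough r3
  blocked: delta wants (3, 5, 1, 0), pool (3, 4, 4, 4) — not enough r2
Post-grant, the permanently blocked set is hotel, charlie and delta.


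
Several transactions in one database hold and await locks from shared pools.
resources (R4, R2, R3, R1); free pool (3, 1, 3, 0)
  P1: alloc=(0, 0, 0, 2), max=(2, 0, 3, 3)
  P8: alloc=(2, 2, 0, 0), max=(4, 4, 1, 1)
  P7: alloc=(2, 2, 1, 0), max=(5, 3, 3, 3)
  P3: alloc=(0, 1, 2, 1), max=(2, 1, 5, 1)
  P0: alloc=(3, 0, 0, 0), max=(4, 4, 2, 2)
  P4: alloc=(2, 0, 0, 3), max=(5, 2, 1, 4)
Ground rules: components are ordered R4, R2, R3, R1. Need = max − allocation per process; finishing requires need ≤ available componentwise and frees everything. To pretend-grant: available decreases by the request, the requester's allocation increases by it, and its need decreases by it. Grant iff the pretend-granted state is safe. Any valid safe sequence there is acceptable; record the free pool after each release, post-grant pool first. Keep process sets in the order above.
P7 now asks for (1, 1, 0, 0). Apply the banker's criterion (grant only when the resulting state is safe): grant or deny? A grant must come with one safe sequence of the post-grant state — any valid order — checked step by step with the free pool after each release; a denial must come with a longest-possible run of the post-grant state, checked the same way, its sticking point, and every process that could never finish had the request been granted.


GRANT. The post-grant state is safe; one safe sequence: P3, P1, P7, P8, P0, P4.
Key observation: the grant leaves (2, 0, 3, 0) free — enough for P3, whose release restarts the cascade.
Step-by-step check of the post-grant state:
  pool = (2, 0, 3, 0)
  P3 needs (2, 0, 3, 0) <= (2, 0, 3, 0) -> finishes; pool += (0, 1, 2, 1) = (2, 1, 5, 1)
  P1 needs (2, 0, 3, 1) <= (2, 1, 5, 1) -> finishes; pool += (0, 0, 0, 2) = (2, 1, 5, 3)
  P7 needs (2, 0, 2, 3) <= (2, 1, 5, 3) -> finishes; pool += (3, 3, 1, 0) = (5, 4, 6, 3)
  P8 needs (2, 2, 1, 1) <= (5, 4, 6, 3) -> finishes; pool += (2, 2, 0, 0) = (7, 6, 6, 3)
  P0 needs (1, 4, 2, 2) <= (7, 6, 6, 3) -> finishes; pool += (3, 0, 0, 0) = (10, 6, 6, 3)
  P4 needs (3, 2, 1, 1) <= (10, 6, 6, 3) -> finishes; pool += (2, 0, 0, 3) = (12, 6, 6, 6)


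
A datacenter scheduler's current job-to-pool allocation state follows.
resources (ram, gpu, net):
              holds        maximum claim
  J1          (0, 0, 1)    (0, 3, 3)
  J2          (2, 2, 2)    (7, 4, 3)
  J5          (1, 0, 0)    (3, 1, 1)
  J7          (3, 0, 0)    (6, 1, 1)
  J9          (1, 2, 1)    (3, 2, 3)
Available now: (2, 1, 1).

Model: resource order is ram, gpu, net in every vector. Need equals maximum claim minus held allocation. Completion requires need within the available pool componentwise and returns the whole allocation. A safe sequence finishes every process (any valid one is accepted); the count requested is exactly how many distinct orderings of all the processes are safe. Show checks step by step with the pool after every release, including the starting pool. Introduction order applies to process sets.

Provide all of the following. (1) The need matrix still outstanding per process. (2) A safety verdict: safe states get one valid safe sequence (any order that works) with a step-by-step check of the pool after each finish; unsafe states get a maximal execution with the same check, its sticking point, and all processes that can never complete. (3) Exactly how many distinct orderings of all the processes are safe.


(1) Need matrix, components ordered ram, gpu, net:
  J1: (0, 3, 2)
  J2: (5, 2, 1)
  J5: (2, 1, 1)
  J7: (3, 1, 1)
  J9: (2, 0, 2)
(2) UNSAFE.
Key observation: after J5, J7 the pool peaks at (6, 1, 1), and each blocked process is short somewhere: J1 on gpu, net; J2 on gpu; J9 on net.
Going as far as possible: J5, J7; after that, nothing fits. Step-by-step check:
  pool = (2, 1, 1)
  J5: need (2, 1, 1) fits (2, 1, 1); releases (1, 0, 0), pool now (3, 1, 1)
  J7: need (3, 1, 1) fits (3, 1, 1); releases (3, 0, 0), pool now (6, 1, 1)
  blocked: J1 wants (0, 3, 2), pool (6, 1, 1) — not enough gpu and net
  blocked: J2 wants (5, 2, 1), pool (6, 1, 1) — not enough gpu
  blocked: J9 wants (2, 0, 2), pool (6, 1, 1) — not enough net
Permanently blocked: J1, J2 and J9.
(3) Precisely 0 of the possible complete orderings are safe sequences.


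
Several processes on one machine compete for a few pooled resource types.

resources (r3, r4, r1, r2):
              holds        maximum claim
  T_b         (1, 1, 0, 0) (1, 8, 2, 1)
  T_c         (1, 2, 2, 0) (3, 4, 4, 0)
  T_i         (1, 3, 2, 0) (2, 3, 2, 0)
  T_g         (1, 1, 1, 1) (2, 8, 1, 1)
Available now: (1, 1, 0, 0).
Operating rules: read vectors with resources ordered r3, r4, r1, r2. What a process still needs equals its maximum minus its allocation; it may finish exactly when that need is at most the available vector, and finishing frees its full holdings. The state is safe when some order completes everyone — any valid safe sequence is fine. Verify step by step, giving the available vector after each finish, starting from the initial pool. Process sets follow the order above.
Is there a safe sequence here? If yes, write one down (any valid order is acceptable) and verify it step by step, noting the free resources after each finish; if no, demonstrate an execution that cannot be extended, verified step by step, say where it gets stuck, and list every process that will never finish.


The state is UNSAFE.
Key observation: once T_i, T_c finish, the pool peaks at (3, 6, 4, 0) — and every remaining process still needs more r4 than that.
The run T_i, T_c cannot be extended any further. Check, step by step:
  pool = (1, 1, 0, 0)
  T_i: need (1, 0, 0, 0) fits (1, 1, 0, 0); releases (1, 3, 2, 0), pool now (2, 4, 2, 0)
  T_c: need (2, 2, 2, 0) fits (2, 4, 2, 0); releases (1, 2, 2, 0), pool now (3, 6, 4, 0)
  T_b still needs (0, 7, 2, 1) but only (3, 6, 4, 0) is free — short on r4 and r2
  T_g still needs (1, 7, 0, 0) but only (3, 6, 4, 0) is free — short on r4
Permanently blocked: T_b and T_g.


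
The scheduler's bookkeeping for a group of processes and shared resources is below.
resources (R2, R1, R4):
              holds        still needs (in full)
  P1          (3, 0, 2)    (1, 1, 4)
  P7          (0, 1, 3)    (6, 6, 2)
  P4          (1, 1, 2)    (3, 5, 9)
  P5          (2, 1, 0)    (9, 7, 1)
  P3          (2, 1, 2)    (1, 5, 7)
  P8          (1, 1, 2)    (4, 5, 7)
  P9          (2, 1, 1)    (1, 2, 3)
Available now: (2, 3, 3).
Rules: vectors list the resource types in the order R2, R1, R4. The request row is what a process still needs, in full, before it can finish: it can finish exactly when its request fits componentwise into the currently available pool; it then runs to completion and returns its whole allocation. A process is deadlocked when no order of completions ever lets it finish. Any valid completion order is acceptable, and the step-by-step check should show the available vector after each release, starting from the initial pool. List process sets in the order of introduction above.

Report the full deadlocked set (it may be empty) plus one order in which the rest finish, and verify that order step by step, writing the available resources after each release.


Deadlocked: P7, P4, P5, P3 and P8.
Key observation: P9, P1 can finish, but then (7, 4, 6) is all there is, and the blocked group's R1 demands exceed it.
One completion order for the rest: P9, P1. Step-by-step check:
  pool = (2, 3, 3)
  P9 needs (1, 2, 3) <= (2, 3, 3) -> finishes; pool += (2, 1, 1) = (4, 4, 4)
  P1 needs (1, 1, 4) <= (4, 4, 4) -> finishes; pool += (3, 0, 2) = (7, 4, 6)
None of the blocked processes ever fits:
  P7 cannot run: need (6, 6, 2) vs free (7, 4, 6) (insufficient R1)
  P4 cannot run: need (3, 5, 9) vs free (7, 4, 6) (insufficient R1 and R4)
  P5 cannot run: need (9, 7, 1) vs free (7, 4, 6) (insufficient R2 and R1)
  P3 cannot run: need (1, 5, 7) vs free (7, 4, 6) (insufficient R1 and R4)
  P8 cannot run: need (4, 5, 7) vs free (7, 4, 6) (insufficient R1 and R4)


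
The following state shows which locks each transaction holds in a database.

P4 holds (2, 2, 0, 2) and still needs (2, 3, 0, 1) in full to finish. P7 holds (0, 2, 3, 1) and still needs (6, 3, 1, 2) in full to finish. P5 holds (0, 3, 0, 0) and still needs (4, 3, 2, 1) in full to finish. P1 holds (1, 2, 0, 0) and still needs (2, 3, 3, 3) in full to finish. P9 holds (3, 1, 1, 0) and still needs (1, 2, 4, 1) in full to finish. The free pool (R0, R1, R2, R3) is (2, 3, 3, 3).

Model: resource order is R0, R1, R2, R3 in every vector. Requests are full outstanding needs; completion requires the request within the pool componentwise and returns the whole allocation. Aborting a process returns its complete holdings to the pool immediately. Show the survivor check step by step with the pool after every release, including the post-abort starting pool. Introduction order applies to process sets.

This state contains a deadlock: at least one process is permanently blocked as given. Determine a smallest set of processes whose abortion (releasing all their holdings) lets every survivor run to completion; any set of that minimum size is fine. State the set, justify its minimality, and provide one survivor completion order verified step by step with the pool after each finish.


Abort P7.
Key observation: aborting P7 returns (0, 2, 3, 1), and P9 — hopeless before — runs at step 1 with the returned capacity in the pool.
No smaller set exists: with zero aborts the deadlock remains.
The survivors complete as P9, P5, P1, P4. Verifying each step (starting from the post-abort pool):
  pool = (2, 5, 6, 4)
  P9: need (1, 2, 4, 1) fits (2, 5, 6, 4); releases (3, 1, 1, 0), pool now (5, 6, 7, 4)
  P5: need (4, 3, 2, 1) fits (5, 6, 7, 4); releases (0, 3, 0, 0), pool now (5, 9, 7, 4)
  P1: need (2, 3, 3, 3) fits (5, 9, 7, 4); releases (1, 2, 0, 0), pool now (6, 11, 7, 4)
  P4: need (2, 3, 0, 1) fits (6, 11, 7, 4); releases (2, 2, 0, 2), pool now (8, 13, 7, 6)


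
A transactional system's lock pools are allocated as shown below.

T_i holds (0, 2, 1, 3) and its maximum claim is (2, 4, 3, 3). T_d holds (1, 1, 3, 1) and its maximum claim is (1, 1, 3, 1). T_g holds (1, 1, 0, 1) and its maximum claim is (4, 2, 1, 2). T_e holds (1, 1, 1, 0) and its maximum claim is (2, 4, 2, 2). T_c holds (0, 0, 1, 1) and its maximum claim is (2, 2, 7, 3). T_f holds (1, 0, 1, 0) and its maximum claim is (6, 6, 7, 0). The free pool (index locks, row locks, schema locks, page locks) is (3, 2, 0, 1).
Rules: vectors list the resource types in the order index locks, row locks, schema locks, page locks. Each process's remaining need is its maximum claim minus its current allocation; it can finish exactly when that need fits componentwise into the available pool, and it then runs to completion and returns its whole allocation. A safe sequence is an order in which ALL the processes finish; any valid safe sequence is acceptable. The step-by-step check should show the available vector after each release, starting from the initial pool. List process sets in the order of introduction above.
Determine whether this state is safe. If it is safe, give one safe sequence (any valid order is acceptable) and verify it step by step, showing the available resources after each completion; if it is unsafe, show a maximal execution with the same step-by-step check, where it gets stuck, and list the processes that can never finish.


UNSAFE.
Key observation: after T_d, T_g, T_e, T_i complete, (6, 7, 5, 6) is the best the pool ever gets, yet each leftover process wants more schema locks.
A maximal execution: T_d, T_g, T_e, T_i — then nothing else fits. Walking it through:
  pool = (3, 2, 0, 1)
  T_d: need (0, 0, 0, 0) fits (3, 2, 0, 1); releases (1, 1, 3, 1), pool now (4, 3, 3, 2)
  T_g: need (3, 1, 1, 1) fits (4, 3, 3, 2); releases (1, 1, 0, 1), pool now (5, 4, 3, 3)
  T_e: need (1, 3, 1, 2) fits (5, 4, 3, 3); releases (1, 1, 1, 0), pool now (6, 5, 4, 3)
  T_i: need (2, 2, 2, 0) fits (6, 5, 4, 3); releases (0, 2, 1, 3), pool now (6, 7, 5, 6)
  T_c still needs (2, 2, 6, 2) but only (6, 7, 5, 6) is free — short on schema locks
  T_f still needs (5, 6, 6, 0) but only (6, 7, 5, 6) is free — short on schema locks
Processes that can never finish: T_c and T_f.


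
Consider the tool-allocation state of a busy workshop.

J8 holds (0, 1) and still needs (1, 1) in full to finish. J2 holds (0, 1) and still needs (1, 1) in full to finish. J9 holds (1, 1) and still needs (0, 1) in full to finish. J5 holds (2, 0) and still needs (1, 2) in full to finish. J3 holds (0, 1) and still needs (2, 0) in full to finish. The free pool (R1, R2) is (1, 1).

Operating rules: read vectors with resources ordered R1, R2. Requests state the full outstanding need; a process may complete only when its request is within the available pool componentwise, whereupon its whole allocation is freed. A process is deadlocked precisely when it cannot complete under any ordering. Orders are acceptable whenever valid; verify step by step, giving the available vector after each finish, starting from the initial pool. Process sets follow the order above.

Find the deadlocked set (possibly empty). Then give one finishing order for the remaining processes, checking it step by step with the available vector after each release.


Nothing here is deadlocked.
Key observation: J2 leads a chain of completions in which each release enables another process.
The rest can finish in the order J2, J8, J5, J9, J3. Step-by-step check:
  pool = (1, 1)
  J2 needs (1, 1) <= (1, 1) -> finishes; pool += (0, 1) = (1, 2)
  J8 needs (1, 1) <= (1, 2) -> finishes; pool += (0, 1) = (1, 3)
  J5 needs (1, 2) <= (1, 3) -> finishes; pool += (2, 0) = (3, 3)
  J9 needs (0, 1) <= (3, 3) -> finishes; pool += (1, 1) = (4, 4)
  J3 needs (2, 0) <= (4, 4) -> finishes; pool += (0, 1) = (4, 5)


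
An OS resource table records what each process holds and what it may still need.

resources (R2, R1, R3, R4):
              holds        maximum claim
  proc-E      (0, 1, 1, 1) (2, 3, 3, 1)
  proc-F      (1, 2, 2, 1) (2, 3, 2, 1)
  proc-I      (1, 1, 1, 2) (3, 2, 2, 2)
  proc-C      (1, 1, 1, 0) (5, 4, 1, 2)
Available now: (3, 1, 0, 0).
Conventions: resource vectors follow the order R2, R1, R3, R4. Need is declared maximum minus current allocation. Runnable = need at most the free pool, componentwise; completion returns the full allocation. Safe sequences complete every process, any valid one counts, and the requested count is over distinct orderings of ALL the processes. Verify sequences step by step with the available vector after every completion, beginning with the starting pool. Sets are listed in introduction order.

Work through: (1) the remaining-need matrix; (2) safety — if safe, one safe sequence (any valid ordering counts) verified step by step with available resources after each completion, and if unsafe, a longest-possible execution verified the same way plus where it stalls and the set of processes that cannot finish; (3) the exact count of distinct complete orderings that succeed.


(1) Outstanding need per process (order R2, R1, R3, R4):
  proc-E: (2, 2, 2, 0)
  proc-F: (1, 1, 0, 0)
  proc-I: (2, 1, 1, 0)
  proc-C: (4, 3, 0, 2)
(2) SAFE. One safe sequence: proc-F, proc-E, proc-I, proc-C.
Key observation: at proc-F the run first touches a limit — (1, 1, 0, 0) against (3, 1, 0, 0), exact on a resource it actually requests.
Check, step by step:
  pool = (3, 1, 0, 0)
  proc-F needs (1, 1, 0, 0) <= (3, 1, 0, 0) -> finishes; pool += (1, 2, 2, 1) = (4, 3, 2, 1)
  proc-E needs (2, 2, 2, 0) <= (4, 3, 2, 1) -> finishes; pool += (0, 1, 1, 1) = (4, 4, 3, 2)
  proc-I needs (2, 1, 1, 0) <= (4, 4, 3, 2) -> finishes; pool += (1, 1, 1, 2) = (5, 5, 4, 4)
  proc-C needs (4, 3, 0, 2) <= (5, 5, 4, 4) -> finishes; pool += (1, 1, 1, 0) = (6, 6, 5, 4)
(3) Exactly 4 of the possible complete orderings are safe sequences.


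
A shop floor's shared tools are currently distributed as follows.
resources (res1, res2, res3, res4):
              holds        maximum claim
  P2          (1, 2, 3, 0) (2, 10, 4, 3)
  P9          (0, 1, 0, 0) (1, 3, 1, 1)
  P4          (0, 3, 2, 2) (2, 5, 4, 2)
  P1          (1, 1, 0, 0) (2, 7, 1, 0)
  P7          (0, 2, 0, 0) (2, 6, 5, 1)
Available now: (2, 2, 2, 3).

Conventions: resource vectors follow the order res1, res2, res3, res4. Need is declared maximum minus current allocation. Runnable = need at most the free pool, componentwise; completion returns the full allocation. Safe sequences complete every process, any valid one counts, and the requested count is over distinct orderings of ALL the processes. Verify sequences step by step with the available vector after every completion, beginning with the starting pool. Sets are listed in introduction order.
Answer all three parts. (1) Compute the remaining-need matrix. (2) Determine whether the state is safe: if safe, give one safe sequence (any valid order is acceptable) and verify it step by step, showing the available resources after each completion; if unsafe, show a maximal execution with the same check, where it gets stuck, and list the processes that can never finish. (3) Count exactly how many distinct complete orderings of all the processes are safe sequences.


(1) Outstanding need per process (order res1, res2, res3, res4):
  P2: (1, 8, 1, 3)
  P9: (1, 2, 1, 1)
  P4: (2, 2, 2, 0)
  P1: (1, 6, 1, 0)
  P7: (2, 4, 5, 1)
(2) UNSAFE — no complete ordering exists.
Key observation: after P9, P4, P1 the pool peaks at (3, 7, 4, 5), and each blocked process is short somewhere: P2 on res2; P7 on res3.
The run P9, P4, P1 cannot be extended any further. Verifying each step:
  pool = (2, 2, 2, 3)
  P9: need (1, 2, 1, 1) fits (2, 2, 2, 3); releases (0, 1, 0, 0), pool now (2, 3, 2, 3)
  P4: need (2, 2, 2, 0) fits (2, 3, 2, 3); releases (0, 3, 2, 2), pool now (2, 6, 4, 5)
  P1: need (1, 6, 1, 0) fits (2, 6, 4, 5); releases (1, 1, 0, 0), pool now (3, 7, 4, 5)
  P2 cannot run: need (1, 8, 1, 3) vs free (3, 7, 4, 5) (insufficient res2)
  P7 cannot run: need (2, 4, 5, 1) vs free (3, 7, 4, 5) (insufficient res3)
Processes that can never finish: P2 and P7.
(3) Exactly 0 of the possible complete orderings are safe sequences.


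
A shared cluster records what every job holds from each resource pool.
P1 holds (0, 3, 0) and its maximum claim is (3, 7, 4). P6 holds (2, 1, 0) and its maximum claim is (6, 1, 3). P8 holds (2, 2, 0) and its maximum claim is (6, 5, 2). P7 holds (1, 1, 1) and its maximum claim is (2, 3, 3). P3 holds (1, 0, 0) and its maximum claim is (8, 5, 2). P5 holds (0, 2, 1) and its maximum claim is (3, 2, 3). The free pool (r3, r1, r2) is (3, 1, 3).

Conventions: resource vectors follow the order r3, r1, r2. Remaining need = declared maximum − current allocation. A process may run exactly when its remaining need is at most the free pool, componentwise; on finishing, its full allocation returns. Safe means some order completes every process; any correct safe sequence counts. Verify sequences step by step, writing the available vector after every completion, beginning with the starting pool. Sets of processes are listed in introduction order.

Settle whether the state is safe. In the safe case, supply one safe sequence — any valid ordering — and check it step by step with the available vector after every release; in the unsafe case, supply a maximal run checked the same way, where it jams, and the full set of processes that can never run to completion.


SAFE. One safe sequence: P5, P7, P1, P6, P8, P3.
Key observation: P5 marks the first exact bind of the order: its need (3, 0, 2) fits the free (3, 1, 3) with zero slack on a requested resource.
Walking it through:
  pool = (3, 1, 3)
  run P5 (needs (3, 0, 2), free (3, 1, 3)); after release of (0, 2, 1) the pool is (3, 3, 4)
  run P7 (needs (1, 2, 2), free (3, 3, 4)); after release of (1, 1, 1) the pool is (4, 4, 5)
  run P1 (needs (3, 4, 4), free (4, 4, 5)); after release of (0, 3, 0) the pool is (4, 7, 5)
  run P6 (needs (4, 0, 3), free (4, 7, 5)); after release of (2, 1, 0) the pool is (6, 8, 5)
  run P8 (needs (4, 3, 2), free (6, 8, 5)); after release of (2, 2, 0) the pool is (8, 10, 5)
  run P3 (needs (7, 5, 2), free (8, 10, 5)); after release of (1, 0, 0) the pool is (9, 10, 5)


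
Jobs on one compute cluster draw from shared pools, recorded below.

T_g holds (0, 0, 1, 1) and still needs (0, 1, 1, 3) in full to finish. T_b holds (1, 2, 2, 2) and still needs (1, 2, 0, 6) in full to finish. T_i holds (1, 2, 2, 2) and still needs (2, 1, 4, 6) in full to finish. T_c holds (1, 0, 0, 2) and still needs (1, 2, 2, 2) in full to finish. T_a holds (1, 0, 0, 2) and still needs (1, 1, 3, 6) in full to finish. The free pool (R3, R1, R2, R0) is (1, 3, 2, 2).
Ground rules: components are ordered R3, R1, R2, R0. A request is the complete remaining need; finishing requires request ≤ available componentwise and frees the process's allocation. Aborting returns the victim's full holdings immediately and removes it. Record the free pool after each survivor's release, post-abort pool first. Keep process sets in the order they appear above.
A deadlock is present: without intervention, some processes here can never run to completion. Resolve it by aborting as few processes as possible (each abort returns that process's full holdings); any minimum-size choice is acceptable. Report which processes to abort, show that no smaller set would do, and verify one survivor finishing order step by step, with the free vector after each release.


The answer: abort T_a.
Key observation: T_b was stuck for good until T_a gave back (1, 0, 0, 2); in the order shown it finishes at step 2.
Minimality: the empty abort set fails — the state is deadlocked as it stands.
The survivors complete as T_c, T_b, T_i, T_g. Walking it through (starting from the post-abort pool):
  pool = (2, 3, 2, 4)
  T_c needs (1, 2, 2, 2) <= (2, 3, 2, 4) -> finishes; pool += (1, 0, 0, 2) = (3, 3, 2, 6)
  T_b needs (1, 2, 0, 6) <= (3, 3, 2, 6) -> finishes; pool += (1, 2, 2, 2) = (4, 5, 4, 8)
  T_i needs (2, 1, 4, 6) <= (4, 5, 4, 8) -> finishes; pool += (1, 2, 2, 2) = (5, 7, 6, 10)
  T_g needs (0, 1, 1, 3) <= (5, 7, 6, 10) -> finishes; pool += (0, 0, 1, 1) = (5, 7, 7, 11)


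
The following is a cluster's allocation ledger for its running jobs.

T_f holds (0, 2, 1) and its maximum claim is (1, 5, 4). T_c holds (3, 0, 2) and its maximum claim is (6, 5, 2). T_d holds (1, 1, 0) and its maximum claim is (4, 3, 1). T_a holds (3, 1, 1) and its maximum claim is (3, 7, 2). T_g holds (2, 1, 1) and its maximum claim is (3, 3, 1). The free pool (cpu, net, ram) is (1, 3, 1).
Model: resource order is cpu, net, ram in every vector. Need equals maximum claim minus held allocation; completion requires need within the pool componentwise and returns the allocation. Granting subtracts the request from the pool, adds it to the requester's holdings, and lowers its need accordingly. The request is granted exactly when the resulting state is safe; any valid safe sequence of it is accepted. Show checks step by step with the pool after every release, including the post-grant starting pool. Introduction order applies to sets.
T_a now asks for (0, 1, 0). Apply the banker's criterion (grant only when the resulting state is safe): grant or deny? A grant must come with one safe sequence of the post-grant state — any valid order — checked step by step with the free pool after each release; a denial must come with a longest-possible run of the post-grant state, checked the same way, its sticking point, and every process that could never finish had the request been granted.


DENY. Granting would leave the state unsafe.
Key observation: after T_g, T_d the pool peaks at (4, 4, 2), and each blocked process is short somewhere: T_f on ram; T_c on net; T_a on net.
Pretend the grant happened; the run T_g, T_d goes as far as possible. Verifying each step:
  pool = (1, 2, 1)
  T_g needs (1, 2, 0) <= (1, 2, 1) -> finishes; pool += (2, 1, 1) = (3, 3, 2)
  T_d needs (3, 2, 1) <= (3, 3, 2) -> finishes; pool += (1, 1, 0) = (4, 4, 2)
  T_f still needs (1, 3, 3) but only (4, 4, 2) is free — short on ram
  T_c still needs (3, 5, 0) but only (4, 4, 2) is free — short on net
  T_a still needs (0, 5, 1) but only (4, 4, 2) is free — short on net
Had the request been granted, T_f, T_c and T_a could never finish.


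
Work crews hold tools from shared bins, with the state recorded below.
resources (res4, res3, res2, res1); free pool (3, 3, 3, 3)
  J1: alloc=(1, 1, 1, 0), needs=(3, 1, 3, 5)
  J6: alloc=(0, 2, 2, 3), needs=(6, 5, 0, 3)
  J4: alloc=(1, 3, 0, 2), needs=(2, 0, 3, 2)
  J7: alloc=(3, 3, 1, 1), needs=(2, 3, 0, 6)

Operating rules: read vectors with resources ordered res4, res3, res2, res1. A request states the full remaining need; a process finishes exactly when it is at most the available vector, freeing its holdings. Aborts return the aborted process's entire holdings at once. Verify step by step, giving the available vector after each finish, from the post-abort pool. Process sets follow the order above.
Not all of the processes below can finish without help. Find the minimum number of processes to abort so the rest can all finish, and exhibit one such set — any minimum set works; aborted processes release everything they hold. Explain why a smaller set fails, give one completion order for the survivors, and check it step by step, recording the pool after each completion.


Minimum abort set: J6.
Key observation: the returned (0, 2, 2, 3) from J6 is what brings J7 — unrunnable before, under any order — into play at step 2.
Minimality: the empty abort set fails — the state is deadlocked as it stands.
Survivors finish in the order: J1, J7, J4. Verifying each step (pool after the aborts first):
  pool = (3, 5, 5, 6)
  run J1 (needs (3, 1, 3, 5), free (3, 5, 5, 6)); after release of (1, 1, 1, 0) the pool is (4, 6, 6, 6)
  run J7 (needs (2, 3, 0, 6), free (4, 6, 6, 6)); after release of (3, 3, 1, 1) the pool is (7, 9, 7, 7)
  run J4 (needs (2, 0, 3, 2), free (7, 9, 7, 7)); after release of (1, 3, 0, 2) the pool is (8, 12, 7, 9)
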